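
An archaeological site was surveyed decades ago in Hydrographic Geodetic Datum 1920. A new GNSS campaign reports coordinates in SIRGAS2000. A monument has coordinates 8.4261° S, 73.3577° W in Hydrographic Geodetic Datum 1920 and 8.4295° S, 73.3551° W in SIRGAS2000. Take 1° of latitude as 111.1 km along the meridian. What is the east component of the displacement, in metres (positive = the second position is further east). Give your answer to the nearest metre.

ΔE = 286 m

Δφ = -8.4295° − -8.4261° = -0.0034°; Δλ = -73.3551° − -73.3577° = +0.0026°.
ΔN = Δφ × 111100 = -377.7 m; ΔE = Δλ × 111100 × cos(-8.4261°) = +0.0026 × 111100 × 0.989206 = 285.7 m.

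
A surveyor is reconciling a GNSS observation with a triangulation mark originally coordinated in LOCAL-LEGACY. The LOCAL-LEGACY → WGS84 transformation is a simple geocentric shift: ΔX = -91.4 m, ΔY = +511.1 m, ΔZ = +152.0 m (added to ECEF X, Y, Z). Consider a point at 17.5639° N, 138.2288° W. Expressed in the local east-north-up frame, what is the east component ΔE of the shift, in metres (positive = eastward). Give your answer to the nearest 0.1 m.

ΔE = -442.1 m

The local east axis at (φ, λ) is (−sin λ, cos λ, 0), so ΔE = −sin(-138.2288°)·(-91.4) + cos(-138.2288°)·511.1 = -442.07 m.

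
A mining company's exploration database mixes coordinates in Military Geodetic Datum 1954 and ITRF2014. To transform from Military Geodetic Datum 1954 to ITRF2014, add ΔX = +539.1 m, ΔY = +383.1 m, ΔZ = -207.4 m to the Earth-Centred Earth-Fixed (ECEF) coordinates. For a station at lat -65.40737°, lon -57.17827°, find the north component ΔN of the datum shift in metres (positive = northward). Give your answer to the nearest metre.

ΔN = -113 m

The local north axis is (−sin φ cos λ, −sin φ sin λ, cos φ), giving ΔN = 265.701 − 292.739 − 86.312 = -113.35 m.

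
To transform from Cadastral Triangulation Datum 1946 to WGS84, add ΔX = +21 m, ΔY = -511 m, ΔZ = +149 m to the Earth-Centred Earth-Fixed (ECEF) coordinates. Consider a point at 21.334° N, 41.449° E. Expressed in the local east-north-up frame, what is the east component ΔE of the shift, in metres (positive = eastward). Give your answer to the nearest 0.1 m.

The local east axis at (φ, λ) is (−sin λ, cos λ, 0), so ΔE = −sin(41.449°)·21 + cos(41.449°)·(-511) = -396.92 m.

ΔE = -396.9 m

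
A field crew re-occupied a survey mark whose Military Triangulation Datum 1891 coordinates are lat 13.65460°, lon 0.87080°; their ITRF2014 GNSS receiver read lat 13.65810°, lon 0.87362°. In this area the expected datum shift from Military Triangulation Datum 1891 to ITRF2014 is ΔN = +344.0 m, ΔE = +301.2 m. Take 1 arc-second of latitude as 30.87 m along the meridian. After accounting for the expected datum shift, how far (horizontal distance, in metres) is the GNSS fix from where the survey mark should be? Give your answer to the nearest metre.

Observed coordinate differences: Δφ = +0.00350°, Δλ = +0.00282°.
Converting to metres (1° lat = 111132 m, cos φ = 0.971736): observed ΔN = 389.0 m, observed ΔE = 304.5 m.
Subtracting the expected shift leaves a residual of 389.0 − (344.0) = 45.0 m north and 304.5 − (301.2) = 3.3 m east.
Residual distance = √(45.0² + 3.3²) = 45.1 m.

45 m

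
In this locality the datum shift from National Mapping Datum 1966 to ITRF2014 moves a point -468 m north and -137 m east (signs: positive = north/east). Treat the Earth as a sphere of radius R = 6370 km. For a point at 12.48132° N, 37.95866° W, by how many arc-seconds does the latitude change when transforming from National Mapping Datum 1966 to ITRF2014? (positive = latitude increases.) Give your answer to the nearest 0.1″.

On a sphere of radius R, 1 rad of latitude = R, so Δφ = ΔN / R = -468.0 / 6370000 = -7.3469e-05 rad = -15.154″.

Δφ = -15.2″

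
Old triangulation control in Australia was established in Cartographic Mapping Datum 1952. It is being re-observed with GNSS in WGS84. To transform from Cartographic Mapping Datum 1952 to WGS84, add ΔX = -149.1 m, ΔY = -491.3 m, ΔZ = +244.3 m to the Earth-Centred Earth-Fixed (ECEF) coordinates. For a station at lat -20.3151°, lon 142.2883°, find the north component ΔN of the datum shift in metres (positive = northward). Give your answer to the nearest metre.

The local north axis is (−sin φ cos λ, −sin φ sin λ, cos φ), giving ΔN = 40.951 − 104.336 + 229.104 = 165.72 m.

ΔN = 166 m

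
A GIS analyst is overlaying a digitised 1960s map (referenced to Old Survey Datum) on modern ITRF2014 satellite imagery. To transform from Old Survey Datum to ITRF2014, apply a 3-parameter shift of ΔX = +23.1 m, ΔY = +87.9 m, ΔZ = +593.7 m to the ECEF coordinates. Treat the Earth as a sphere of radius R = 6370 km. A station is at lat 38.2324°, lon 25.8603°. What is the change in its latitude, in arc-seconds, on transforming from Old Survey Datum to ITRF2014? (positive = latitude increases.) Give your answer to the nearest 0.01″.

sin φ = 0.618853, cos φ = 0.785507, sin λ = 0.436178, cos λ = 0.899860.
North component: ΔN = −sin φ cos λ·ΔX − sin φ sin λ·ΔY + cos φ·ΔZ = −(0.618853)(0.899860)(23.1) − (0.618853)(0.436178)(87.9) + (0.785507)(593.7) = 429.76 m.
1° of latitude spans πR/180 = 111177 m, so Δφ = 429.76 / 111177 × 3600 = 13.916″.

Δφ = 13.92″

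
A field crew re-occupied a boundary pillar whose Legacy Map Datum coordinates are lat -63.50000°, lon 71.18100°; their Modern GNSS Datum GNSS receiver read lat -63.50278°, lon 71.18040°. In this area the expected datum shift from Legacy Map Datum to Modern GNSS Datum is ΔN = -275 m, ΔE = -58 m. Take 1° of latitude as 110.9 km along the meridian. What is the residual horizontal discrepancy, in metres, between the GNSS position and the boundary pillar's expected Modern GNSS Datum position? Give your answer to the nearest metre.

44 m

Observed coordinate differences: Δφ = -0.00278°, Δλ = -0.00060°.
Converting to metres (1° lat = 110900 m, cos φ = 0.446198): observed ΔN = -308.3 m, observed ΔE = -29.7 m.
Subtracting the expected shift leaves a residual of -308.3 − (-275) = -33.3 m north and -29.7 − (-58) = 28.3 m east.
Residual distance = √((-33.3)² + 28.3²) = 43.7 m.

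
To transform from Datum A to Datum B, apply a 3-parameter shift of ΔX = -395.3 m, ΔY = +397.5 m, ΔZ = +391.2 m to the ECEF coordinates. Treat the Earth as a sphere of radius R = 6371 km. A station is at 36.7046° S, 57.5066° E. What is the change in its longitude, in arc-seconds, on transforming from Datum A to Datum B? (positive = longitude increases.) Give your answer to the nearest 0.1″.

Δλ = 22.1″

sin φ = -0.597690, cos φ = 0.801728, sin λ = 0.843453, cos λ = 0.537202.
East component: ΔE = −sin λ·ΔX + cos λ·ΔY = −(0.843453)(-395.3) + (0.537202)(397.5) = 546.96 m.
1° of latitude spans πR/180 = 111195 m; at latitude φ, 1° of longitude spans that × cos φ = 89148.0 m, so Δλ = 546.96 / 89148.0 × 3600 = 22.087″.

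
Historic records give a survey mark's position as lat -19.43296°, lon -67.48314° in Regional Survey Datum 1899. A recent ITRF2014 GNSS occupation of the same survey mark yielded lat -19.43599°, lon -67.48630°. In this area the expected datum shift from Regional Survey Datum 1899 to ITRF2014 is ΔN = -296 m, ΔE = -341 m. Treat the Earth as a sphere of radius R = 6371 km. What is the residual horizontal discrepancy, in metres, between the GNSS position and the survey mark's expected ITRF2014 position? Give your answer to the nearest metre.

42 m

Observed coordinate differences: Δφ = -0.00303°, Δλ = -0.00316°.
Converting to metres (1° lat = 111195 m, cos φ = 0.943031): observed ΔN = -336.9 m, observed ΔE = -331.4 m.
Subtracting the expected shift leaves a residual of -336.9 − (-296) = -40.9 m north and -331.4 − (-341) = 9.6 m east.
Residual distance = √((-40.9)² + 9.6²) = 42.0 m.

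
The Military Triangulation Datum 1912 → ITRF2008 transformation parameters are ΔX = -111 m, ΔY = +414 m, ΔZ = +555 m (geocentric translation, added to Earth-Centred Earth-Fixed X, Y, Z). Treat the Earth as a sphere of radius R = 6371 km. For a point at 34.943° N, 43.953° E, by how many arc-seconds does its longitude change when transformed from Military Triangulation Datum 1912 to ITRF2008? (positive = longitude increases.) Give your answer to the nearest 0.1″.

sin φ = 0.572761, cos φ = 0.819722, sin λ = 0.694068, cos λ = 0.719909.
East component: ΔE = −sin λ·ΔX + cos λ·ΔY = −(0.694068)(-111) + (0.719909)(414) = 375.08 m.
1° of latitude spans πR/180 = 111195 m; at latitude φ, 1° of longitude spans that × cos φ = 91149.0 m, so Δλ = 375.08 / 91149.0 × 3600 = 14.814″.

Δλ = 14.8″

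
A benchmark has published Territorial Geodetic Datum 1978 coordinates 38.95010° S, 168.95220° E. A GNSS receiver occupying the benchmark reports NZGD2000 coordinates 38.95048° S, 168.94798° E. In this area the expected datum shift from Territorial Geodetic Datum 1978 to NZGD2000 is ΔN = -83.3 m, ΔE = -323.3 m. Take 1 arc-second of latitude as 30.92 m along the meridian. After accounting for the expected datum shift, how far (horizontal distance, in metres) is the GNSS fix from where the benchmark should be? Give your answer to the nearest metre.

Observed coordinate differences: Δφ = -0.00038°, Δλ = -0.00422°.
Converting to metres (1° lat = 111312 m, cos φ = 0.777694): observed ΔN = -42.3 m, observed ΔE = -365.3 m.
Subtracting the expected shift leaves a residual of -42.3 − (-83.3) = 41.0 m north and -365.3 − (-323.3) = -42.0 m east.
Residual distance = √(41.0² + (-42.0)²) = 58.7 m.

59 m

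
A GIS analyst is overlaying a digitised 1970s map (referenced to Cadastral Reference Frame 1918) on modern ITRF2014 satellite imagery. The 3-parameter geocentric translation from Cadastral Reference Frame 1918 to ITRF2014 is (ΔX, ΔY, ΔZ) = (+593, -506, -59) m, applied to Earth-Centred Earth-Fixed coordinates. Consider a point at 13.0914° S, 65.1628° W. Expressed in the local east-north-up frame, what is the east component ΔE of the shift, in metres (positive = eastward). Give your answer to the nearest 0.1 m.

The local east axis at (φ, λ) is (−sin λ, cos λ, 0), so ΔE = −sin(-65.1628°)·593 + cos(-65.1628°)·(-506) = 325.61 m.

ΔE = 325.6 m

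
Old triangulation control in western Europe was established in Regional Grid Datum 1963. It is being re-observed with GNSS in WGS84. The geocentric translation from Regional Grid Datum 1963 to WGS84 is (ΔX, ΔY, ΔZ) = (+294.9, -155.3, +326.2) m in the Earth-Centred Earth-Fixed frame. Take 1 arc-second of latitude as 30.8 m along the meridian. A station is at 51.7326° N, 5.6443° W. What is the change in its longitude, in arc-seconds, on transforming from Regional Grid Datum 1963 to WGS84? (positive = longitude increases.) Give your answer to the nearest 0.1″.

Δλ = -6.6″

sin φ = 0.785129, cos φ = 0.619332, sin λ = -0.098352, cos λ = 0.995152.
East component: ΔE = −sin λ·ΔX + cos λ·ΔY = −(-0.098352)(294.9) + (0.995152)(-155.3) = -125.54 m.
1° of latitude spans 3600 × 30.80 = 110880 m; at latitude φ, 1° of longitude spans that × cos φ = 68671.6 m, so Δλ = -125.54 / 68671.6 × 3600 = -6.581″.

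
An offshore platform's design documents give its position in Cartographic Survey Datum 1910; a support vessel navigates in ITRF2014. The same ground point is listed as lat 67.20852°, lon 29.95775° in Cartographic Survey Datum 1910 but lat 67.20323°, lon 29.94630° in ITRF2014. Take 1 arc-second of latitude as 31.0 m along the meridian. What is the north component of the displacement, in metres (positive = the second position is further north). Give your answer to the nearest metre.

Δφ = 67.20323° − 67.20852° = -0.00529°; Δλ = 29.94630° − 29.95775° = -0.01145°.
1° of latitude = 3600 × 31.00 = 111600 m.
ΔN = Δφ × 111600 = -590.4 m; ΔE = Δλ × 111600 × cos(67.20852°) = -0.01145 × 111600 × 0.387378 = -495.0 m.

ΔN = -590 m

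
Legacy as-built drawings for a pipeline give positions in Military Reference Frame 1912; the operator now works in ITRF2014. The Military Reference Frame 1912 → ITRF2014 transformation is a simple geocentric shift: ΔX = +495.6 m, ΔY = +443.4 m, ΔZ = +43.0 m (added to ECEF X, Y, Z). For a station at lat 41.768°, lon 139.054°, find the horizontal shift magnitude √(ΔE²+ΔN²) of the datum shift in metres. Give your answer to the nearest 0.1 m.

665.5 m

The local east axis at (φ, λ) is (−sin λ, cos λ, 0), so ΔE = −sin(139.054°)·495.6 + cos(139.054°)·443.4 = -659.70 m.
The local north axis is (−sin φ cos λ, −sin φ sin λ, cos φ), giving ΔN = 249.354 − 193.561 + 32.071 = 87.86 m.
Horizontal magnitude = √(ΔE² + ΔN²) = √((-659.70)² + 87.86²) = 665.53 m.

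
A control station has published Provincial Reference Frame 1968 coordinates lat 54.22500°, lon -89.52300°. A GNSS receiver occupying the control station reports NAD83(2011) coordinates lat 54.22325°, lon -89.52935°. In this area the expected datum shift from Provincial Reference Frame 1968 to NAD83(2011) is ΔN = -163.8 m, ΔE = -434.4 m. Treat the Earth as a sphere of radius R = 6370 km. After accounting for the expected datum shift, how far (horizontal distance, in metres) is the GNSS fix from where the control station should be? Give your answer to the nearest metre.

38 m

Observed coordinate differences: Δφ = -0.00175°, Δλ = -0.00635°.
Converting to metres (1° lat = 111177 m, cos φ = 0.584604): observed ΔN = -194.6 m, observed ΔE = -412.7 m.
Subtracting the expected shift leaves a residual of -194.6 − (-163.8) = -30.8 m north and -412.7 − (-434.4) = 21.7 m east.
Residual distance = √((-30.8)² + 21.7²) = 37.6 m.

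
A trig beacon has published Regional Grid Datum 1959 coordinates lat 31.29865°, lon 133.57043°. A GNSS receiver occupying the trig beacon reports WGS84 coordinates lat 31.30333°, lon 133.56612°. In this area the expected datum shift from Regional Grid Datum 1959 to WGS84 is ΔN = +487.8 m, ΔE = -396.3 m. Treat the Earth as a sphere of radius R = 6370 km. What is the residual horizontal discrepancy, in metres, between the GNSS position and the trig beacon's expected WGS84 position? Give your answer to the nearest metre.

35 m

Observed coordinate differences: Δφ = +0.00468°, Δλ = -0.00431°.
Converting to metres (1° lat = 111177 m, cos φ = 0.854471): observed ΔN = 520.3 m, observed ΔE = -409.4 m.
Subtracting the expected shift leaves a residual of 520.3 − (487.8) = 32.5 m north and -409.4 − (-396.3) = -13.1 m east.
Residual distance = √(32.5² + (-13.1)²) = 35.1 m.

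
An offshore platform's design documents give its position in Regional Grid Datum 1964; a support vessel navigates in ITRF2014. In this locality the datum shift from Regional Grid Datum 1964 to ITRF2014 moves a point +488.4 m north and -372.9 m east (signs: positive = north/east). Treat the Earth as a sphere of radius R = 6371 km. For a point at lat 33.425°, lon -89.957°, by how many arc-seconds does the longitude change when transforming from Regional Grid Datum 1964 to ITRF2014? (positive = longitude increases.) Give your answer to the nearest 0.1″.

At latitude 33.425°, cos φ = 0.834608.
One radian of longitude at latitude φ spans R cos φ, so Δλ = ΔE / (R cos φ) = -372.9 / (6371000 × 0.834608) = -7.0130e-05 rad = -14.465″.

Δλ = -14.5″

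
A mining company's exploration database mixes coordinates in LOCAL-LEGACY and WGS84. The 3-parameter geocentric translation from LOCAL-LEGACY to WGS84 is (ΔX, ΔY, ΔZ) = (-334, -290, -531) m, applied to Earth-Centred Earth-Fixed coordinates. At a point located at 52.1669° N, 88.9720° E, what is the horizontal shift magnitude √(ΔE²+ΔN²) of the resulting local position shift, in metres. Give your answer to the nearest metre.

341 m

At φ = 52.1669°, λ = 88.9720°: sin φ = 0.789801, cos φ = 0.613363, sin λ = 0.999839, cos λ = 0.017941.
ΔE = −sin λ·ΔX + cos λ·ΔY = −(0.999839)·(-334) + (0.017941)·(-290) = 328.74 m.
ΔN = −sin φ cos λ·ΔX − sin φ sin λ·ΔY + cos φ·ΔZ = −(0.789801)(0.017941)(-334) − (0.789801)(0.999839)(-290) + (0.613363)(-531) = -91.96 m.
Horizontal magnitude = √(ΔE² + ΔN²) = √(328.74² + (-91.96)²) = 341.36 m.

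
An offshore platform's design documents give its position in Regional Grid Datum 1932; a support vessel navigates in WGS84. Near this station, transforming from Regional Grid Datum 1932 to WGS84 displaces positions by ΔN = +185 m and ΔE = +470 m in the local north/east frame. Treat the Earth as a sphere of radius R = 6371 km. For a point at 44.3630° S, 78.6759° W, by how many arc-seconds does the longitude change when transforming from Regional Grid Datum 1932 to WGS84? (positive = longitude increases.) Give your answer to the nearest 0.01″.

Δλ = 21.28″

At latitude -44.3630°, cos φ = 0.714924.
One radian of longitude at latitude φ spans R cos φ, so Δλ = ΔE / (R cos φ) = 470.0 / (6371000 × 0.714924) = 1.0319e-04 rad = 21.284″.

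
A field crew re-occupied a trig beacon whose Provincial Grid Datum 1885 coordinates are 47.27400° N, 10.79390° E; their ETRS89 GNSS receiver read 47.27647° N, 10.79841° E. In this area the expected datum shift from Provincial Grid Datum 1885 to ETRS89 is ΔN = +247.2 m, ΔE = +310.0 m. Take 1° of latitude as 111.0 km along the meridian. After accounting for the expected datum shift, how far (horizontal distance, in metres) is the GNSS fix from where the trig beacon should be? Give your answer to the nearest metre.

40 m

Observed coordinate differences: Δφ = +0.00247°, Δλ = +0.00451°.
Converting to metres (1° lat = 111000 m, cos φ = 0.678493): observed ΔN = 274.2 m, observed ΔE = 339.7 m.
Subtracting the expected shift leaves a residual of 274.2 − (247.2) = 27.0 m north and 339.7 − (310.0) = 29.7 m east.
Residual distance = √(27.0² + 29.7²) = 40.1 m.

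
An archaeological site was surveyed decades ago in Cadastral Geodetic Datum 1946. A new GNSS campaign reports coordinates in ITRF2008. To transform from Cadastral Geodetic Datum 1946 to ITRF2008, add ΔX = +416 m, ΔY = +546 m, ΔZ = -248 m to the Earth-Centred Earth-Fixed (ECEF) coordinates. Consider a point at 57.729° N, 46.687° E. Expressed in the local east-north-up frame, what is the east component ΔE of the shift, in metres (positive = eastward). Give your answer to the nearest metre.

At φ = 57.729°, λ = 46.687°: sin φ = 0.845532, cos φ = 0.533924, sin λ = 0.727617, cos λ = 0.685983.
ΔE = −sin λ·ΔX + cos λ·ΔY = −(0.727617)·(416) + (0.685983)·(546) = 71.86 m.

ΔE = 72 m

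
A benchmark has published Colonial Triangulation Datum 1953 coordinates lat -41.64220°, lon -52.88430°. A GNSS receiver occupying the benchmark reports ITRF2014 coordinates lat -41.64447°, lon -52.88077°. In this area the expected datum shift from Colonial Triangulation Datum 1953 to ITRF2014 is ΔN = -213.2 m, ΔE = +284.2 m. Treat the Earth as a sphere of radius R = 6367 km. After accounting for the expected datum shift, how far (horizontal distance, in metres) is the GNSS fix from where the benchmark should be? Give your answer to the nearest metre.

40 m

Observed coordinate differences: Δφ = -0.00227°, Δλ = +0.00353°.
Converting to metres (1° lat = 111125 m, cos φ = 0.747309): observed ΔN = -252.3 m, observed ΔE = 293.1 m.
Subtracting the expected shift leaves a residual of -252.3 − (-213.2) = -39.1 m north and 293.1 − (284.2) = 8.9 m east.
Residual distance = √((-39.1)² + 8.9²) = 40.1 m.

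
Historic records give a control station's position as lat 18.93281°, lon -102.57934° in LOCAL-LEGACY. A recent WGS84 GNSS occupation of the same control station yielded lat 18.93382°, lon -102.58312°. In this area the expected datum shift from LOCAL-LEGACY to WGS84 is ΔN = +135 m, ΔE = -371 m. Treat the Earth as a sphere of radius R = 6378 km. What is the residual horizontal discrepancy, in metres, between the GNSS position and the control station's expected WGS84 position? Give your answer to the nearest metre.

Observed coordinate differences: Δφ = +0.00101°, Δλ = -0.00378°.
Converting to metres (1° lat = 111317 m, cos φ = 0.945900): observed ΔN = 112.4 m, observed ΔE = -398.0 m.
Subtracting the expected shift leaves a residual of 112.4 − (135) = -22.6 m north and -398.0 − (-371) = -27.0 m east.
Residual distance = √((-22.6)² + (-27.0)²) = 35.2 m.

35 m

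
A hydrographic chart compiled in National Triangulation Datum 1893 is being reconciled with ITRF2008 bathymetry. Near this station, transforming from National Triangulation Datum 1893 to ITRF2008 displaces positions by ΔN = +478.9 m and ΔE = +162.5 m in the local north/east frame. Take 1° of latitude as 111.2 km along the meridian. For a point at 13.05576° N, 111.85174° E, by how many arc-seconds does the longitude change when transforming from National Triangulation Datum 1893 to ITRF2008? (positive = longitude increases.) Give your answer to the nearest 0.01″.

Δλ = 5.40″

At latitude 13.05576°, cos φ = 0.974151.
1° of longitude at this latitude = 111.2 × cos φ = 108.33 km, so Δλ = 162.5 / 108325.6 = 0.0015001° = 5.400″.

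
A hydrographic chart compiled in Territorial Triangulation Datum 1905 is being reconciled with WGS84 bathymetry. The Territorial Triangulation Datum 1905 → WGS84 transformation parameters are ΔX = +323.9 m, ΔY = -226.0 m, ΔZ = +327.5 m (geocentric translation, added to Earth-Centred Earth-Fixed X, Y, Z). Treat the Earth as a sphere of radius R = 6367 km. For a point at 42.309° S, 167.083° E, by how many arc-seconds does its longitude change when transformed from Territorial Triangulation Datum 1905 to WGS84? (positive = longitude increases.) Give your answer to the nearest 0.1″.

Δλ = 6.5″

sin φ = -0.673129, cos φ = 0.739525, sin λ = 0.223539, cos λ = -0.974695.
East component: ΔE = −sin λ·ΔX + cos λ·ΔY = −(0.223539)(323.9) + (-0.974695)(-226.0) = 147.88 m.
1° of latitude spans πR/180 = 111125 m; at latitude φ, 1° of longitude spans that × cos φ = 82179.8 m, so Δλ = 147.88 / 82179.8 × 3600 = 6.478″.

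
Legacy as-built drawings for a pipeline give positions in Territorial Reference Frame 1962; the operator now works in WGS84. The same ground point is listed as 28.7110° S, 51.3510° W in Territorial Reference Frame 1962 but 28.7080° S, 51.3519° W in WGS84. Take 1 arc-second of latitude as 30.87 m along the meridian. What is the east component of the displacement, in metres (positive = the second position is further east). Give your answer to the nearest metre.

Δφ = -28.7080° − -28.7110° = +0.0030°; Δλ = -51.3519° − -51.3510° = -0.0009°.
1° of latitude = 3600 × 30.87 = 111132 m.
ΔN = Δφ × 111132 = 333.4 m; ΔE = Δλ × 111132 × cos(-28.7110°) = -0.0009 × 111132 × 0.877054 = -87.7 m.

ΔE = -88 m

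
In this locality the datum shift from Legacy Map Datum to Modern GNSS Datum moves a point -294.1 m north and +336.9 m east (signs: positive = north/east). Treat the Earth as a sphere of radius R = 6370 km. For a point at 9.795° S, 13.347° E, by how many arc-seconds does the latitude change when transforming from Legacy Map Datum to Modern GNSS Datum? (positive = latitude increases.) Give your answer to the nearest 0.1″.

On a sphere of radius R, 1 rad of latitude = R, so Δφ = ΔN / R = -294.1 / 6370000 = -4.6170e-05 rad = -9.523″.

Δφ = -9.5″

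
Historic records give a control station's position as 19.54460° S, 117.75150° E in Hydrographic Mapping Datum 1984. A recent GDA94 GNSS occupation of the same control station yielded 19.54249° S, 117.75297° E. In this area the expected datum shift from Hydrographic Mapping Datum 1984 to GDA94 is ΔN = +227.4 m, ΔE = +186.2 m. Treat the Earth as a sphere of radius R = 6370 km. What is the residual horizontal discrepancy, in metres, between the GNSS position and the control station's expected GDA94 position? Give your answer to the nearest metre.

Observed coordinate differences: Δφ = +0.00211°, Δλ = +0.00147°.
Converting to metres (1° lat = 111177 m, cos φ = 0.942381): observed ΔN = 234.6 m, observed ΔE = 154.0 m.
Subtracting the expected shift leaves a residual of 234.6 − (227.4) = 7.2 m north and 154.0 − (186.2) = -32.2 m east.
Residual distance = √(7.2² + (-32.2)²) = 33.0 m.

33 m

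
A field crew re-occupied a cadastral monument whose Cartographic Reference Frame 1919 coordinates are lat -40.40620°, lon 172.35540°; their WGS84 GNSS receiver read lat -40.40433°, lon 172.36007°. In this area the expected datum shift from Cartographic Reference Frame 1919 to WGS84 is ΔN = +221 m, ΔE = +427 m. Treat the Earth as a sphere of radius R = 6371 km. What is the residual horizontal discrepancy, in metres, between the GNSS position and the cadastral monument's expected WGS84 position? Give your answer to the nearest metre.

34 m

Observed coordinate differences: Δφ = +0.00187°, Δλ = +0.00467°.
Converting to metres (1° lat = 111195 m, cos φ = 0.761468): observed ΔN = 207.9 m, observed ΔE = 395.4 m.
Subtracting the expected shift leaves a residual of 207.9 − (221) = -13.1 m north and 395.4 − (427) = -31.6 m east.
Residual distance = √((-13.1)² + (-31.6)²) = 34.2 m.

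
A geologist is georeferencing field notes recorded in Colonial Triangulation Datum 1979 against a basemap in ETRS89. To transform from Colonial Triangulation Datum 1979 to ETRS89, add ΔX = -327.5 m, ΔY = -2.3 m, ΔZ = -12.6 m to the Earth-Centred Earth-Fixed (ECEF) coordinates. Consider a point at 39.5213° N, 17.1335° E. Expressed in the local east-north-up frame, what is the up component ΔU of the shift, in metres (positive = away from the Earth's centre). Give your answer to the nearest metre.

The local up (radial) axis is (cos φ cos λ, cos φ sin λ, sin φ), giving ΔU = -241.418 − 0.523 − 8.018 = -249.96 m.

ΔU = -250 m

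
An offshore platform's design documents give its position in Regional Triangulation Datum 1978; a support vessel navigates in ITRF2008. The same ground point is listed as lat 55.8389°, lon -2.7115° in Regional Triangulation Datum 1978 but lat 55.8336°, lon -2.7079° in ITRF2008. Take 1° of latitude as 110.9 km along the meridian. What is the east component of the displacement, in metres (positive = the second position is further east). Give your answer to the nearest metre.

Δφ = 55.8336° − 55.8389° = -0.0053°; Δλ = -2.7079° − -2.7115° = +0.0036°.
ΔN = Δφ × 110900 = -587.8 m; ΔE = Δλ × 110900 × cos(55.8389°) = +0.0036 × 110900 × 0.561522 = 224.2 m.

ΔE = 224 m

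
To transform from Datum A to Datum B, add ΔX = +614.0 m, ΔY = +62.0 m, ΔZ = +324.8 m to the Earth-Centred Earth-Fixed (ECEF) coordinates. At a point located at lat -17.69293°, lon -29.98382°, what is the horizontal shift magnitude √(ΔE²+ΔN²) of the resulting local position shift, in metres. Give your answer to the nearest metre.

586 m

At φ = -17.69293°, λ = -29.98382°: sin φ = -0.303916, cos φ = 0.952699, sin λ = -0.499755, cos λ = 0.866167.
ΔE = −sin λ·ΔX + cos λ·ΔY = −(-0.499755)·(614.0) + (0.866167)·(62.0) = 360.55 m.
ΔN = −sin φ cos λ·ΔX − sin φ sin λ·ΔY + cos φ·ΔZ = −(-0.303916)(0.866167)(614.0) − (-0.303916)(-0.499755)(62.0) + (0.952699)(324.8) = 461.65 m.
Horizontal magnitude = √(ΔE² + ΔN²) = √(360.55² + 461.65²) = 585.76 m.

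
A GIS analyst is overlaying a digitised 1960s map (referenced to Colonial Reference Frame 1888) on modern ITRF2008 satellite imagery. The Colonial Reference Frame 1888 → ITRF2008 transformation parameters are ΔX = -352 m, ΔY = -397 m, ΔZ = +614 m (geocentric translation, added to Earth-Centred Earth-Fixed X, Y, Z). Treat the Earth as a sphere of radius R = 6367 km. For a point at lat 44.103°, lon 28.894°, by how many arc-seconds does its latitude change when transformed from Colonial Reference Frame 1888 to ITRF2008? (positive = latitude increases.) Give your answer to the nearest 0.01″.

sin φ = 0.695950, cos φ = 0.718090, sin λ = 0.483191, cos λ = 0.875515.
North component: ΔN = −sin φ cos λ·ΔX − sin φ sin λ·ΔY + cos φ·ΔZ = −(0.695950)(0.875515)(-352) − (0.695950)(0.483191)(-397) + (0.718090)(614) = 788.89 m.
1° of latitude spans πR/180 = 111125 m, so Δφ = 788.89 / 111125 × 3600 = 25.557″.

Δφ = 25.56″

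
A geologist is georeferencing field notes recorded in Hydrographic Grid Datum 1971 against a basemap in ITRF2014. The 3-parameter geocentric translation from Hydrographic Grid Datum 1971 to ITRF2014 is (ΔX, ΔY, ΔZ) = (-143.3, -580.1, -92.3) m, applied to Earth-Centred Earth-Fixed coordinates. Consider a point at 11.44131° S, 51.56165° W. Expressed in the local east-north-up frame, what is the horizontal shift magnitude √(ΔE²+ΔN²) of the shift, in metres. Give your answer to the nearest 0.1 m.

473.2 m

The local east axis at (φ, λ) is (−sin λ, cos λ, 0), so ΔE = −sin(-51.56165°)·(-143.3) + cos(-51.56165°)·(-580.1) = -472.88 m.
The local north axis is (−sin φ cos λ, −sin φ sin λ, cos φ), giving ΔN = -17.671 + 90.133 − 90.466 = -18.00 m.
Horizontal magnitude = √(ΔE² + ΔN²) = √((-472.88)² + (-18.00)²) = 473.22 m.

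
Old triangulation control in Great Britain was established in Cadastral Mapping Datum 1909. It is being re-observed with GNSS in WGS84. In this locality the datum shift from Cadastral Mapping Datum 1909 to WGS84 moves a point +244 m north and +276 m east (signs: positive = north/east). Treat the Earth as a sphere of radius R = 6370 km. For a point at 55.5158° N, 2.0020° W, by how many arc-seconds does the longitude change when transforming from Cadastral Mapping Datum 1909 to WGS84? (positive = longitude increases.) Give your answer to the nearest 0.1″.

Δλ = 15.8″

At latitude 55.5158°, cos φ = 0.566179.
One radian of longitude at latitude φ spans R cos φ, so Δλ = ΔE / (R cos φ) = 276.0 / (6370000 × 0.566179) = 7.6527e-05 rad = 15.785″.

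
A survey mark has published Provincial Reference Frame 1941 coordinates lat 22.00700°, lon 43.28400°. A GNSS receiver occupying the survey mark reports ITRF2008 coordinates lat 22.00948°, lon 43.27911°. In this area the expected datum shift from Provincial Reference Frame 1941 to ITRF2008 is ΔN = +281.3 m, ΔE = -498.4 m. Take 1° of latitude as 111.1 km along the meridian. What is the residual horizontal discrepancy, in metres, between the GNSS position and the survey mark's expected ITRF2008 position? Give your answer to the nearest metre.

8 m

Observed coordinate differences: Δφ = +0.00248°, Δλ = -0.00489°.
Converting to metres (1° lat = 111100 m, cos φ = 0.927138): observed ΔN = 275.5 m, observed ΔE = -503.7 m.
Subtracting the expected shift leaves a residual of 275.5 − (281.3) = -5.8 m north and -503.7 − (-498.4) = -5.3 m east.
Residual distance = √((-5.8)² + (-5.3)²) = 7.8 m.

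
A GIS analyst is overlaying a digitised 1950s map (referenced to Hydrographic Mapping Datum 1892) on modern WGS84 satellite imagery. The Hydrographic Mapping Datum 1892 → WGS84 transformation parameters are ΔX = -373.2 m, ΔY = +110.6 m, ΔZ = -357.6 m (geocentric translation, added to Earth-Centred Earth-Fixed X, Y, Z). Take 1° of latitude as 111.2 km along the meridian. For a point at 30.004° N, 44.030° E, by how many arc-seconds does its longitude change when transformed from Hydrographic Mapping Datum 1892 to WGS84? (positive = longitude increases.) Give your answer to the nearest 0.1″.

sin φ = 0.500060, cos φ = 0.865990, sin λ = 0.695035, cos λ = 0.718976.
East component: ΔE = −sin λ·ΔX + cos λ·ΔY = −(0.695035)(-373.2) + (0.718976)(110.6) = 338.91 m.
1° of latitude spans 111200 m; at latitude φ, 1° of longitude spans that × cos φ = 96298.1 m, so Δλ = 338.91 / 96298.1 × 3600 = 12.670″.

Δλ = 12.7″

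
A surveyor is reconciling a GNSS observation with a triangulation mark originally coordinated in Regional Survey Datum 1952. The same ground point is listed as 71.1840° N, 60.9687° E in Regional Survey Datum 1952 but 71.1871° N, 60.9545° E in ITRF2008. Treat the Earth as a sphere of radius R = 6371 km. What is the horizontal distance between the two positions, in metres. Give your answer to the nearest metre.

Δφ = 71.1871° − 71.1840° = +0.0031°; Δλ = 60.9545° − 60.9687° = -0.0142°.
1° along a meridian = πR/180 = 111195 m.
ΔN = Δφ × 111195 = 344.7 m; ΔE = Δλ × 111195 × cos(71.1840°) = -0.0142 × 111195 × 0.322530 = -509.3 m.
Distance = √(ΔE² + ΔN²) = √((-509.3)² + 344.7²) = 615.0 m.

615 m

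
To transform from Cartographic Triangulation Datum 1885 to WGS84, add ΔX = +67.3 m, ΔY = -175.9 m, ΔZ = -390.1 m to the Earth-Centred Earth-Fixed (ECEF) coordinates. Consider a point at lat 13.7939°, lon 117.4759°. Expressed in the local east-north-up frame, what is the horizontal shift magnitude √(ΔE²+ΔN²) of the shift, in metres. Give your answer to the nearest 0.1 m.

The local east axis at (φ, λ) is (−sin λ, cos λ, 0), so ΔE = −sin(117.4759°)·67.3 + cos(117.4759°)·(-175.9) = 21.45 m.
The local north axis is (−sin φ cos λ, −sin φ sin λ, cos φ), giving ΔN = 7.403 + 37.209 − 378.849 = -334.24 m.
Horizontal magnitude = √(ΔE² + ΔN²) = √(21.45² + (-334.24)²) = 334.92 m.

334.9 m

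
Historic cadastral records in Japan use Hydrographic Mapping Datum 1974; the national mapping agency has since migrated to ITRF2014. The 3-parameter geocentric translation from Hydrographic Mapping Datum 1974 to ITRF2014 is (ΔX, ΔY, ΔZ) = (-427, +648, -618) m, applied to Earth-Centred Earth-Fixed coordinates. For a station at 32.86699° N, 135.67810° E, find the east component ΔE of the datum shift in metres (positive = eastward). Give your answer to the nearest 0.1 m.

At φ = 32.86699°, λ = 135.67810°: sin φ = 0.542691, cos φ = 0.839933, sin λ = 0.698689, cos λ = -0.715426.
ΔE = −sin λ·ΔX + cos λ·ΔY = −(0.698689)·(-427) + (-0.715426)·(648) = -165.26 m.

ΔE = -165.3 m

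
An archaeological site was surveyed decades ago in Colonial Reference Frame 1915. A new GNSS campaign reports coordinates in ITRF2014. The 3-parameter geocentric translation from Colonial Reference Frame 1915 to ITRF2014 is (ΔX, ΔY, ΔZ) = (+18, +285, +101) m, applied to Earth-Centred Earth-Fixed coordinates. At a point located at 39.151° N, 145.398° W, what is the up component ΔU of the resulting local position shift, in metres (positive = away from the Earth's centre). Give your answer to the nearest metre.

ΔU = -73 m

The local up (radial) axis is (cos φ cos λ, cos φ sin λ, sin φ), giving ΔU = -11.490 − 125.507 + 63.768 = -73.23 m.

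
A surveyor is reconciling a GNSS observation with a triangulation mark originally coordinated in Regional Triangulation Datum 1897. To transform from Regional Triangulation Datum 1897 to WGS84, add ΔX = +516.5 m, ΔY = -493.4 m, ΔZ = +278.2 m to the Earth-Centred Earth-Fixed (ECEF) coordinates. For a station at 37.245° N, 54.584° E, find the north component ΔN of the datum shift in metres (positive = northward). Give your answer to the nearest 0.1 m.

At φ = 37.245°, λ = 54.584°: sin φ = 0.605225, cos φ = 0.796055, sin λ = 0.814966, cos λ = 0.579509.
ΔN = −sin φ cos λ·ΔX − sin φ sin λ·ΔY + cos φ·ΔZ = −(0.605225)(0.579509)(516.5) − (0.605225)(0.814966)(-493.4) + (0.796055)(278.2) = 283.67 m.

ΔN = 283.7 m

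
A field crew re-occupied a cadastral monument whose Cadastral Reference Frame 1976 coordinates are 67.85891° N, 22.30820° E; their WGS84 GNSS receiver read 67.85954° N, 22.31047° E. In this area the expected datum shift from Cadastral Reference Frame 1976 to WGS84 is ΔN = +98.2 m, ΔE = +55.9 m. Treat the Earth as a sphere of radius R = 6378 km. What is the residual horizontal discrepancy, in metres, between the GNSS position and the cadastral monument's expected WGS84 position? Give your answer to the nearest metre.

Observed coordinate differences: Δφ = +0.00063°, Δλ = +0.00227°.
Converting to metres (1° lat = 111317 m, cos φ = 0.376889): observed ΔN = 70.1 m, observed ΔE = 95.2 m.
Subtracting the expected shift leaves a residual of 70.1 − (98.2) = -28.1 m north and 95.2 − (55.9) = 39.3 m east.
Residual distance = √((-28.1)² + 39.3²) = 48.3 m.

48 m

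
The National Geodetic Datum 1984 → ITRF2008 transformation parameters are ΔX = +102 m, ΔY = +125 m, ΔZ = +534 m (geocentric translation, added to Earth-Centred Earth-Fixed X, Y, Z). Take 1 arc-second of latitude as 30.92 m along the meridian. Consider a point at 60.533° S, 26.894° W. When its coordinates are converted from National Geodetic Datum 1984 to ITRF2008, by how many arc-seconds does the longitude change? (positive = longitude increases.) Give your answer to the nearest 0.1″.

Δλ = 10.4″

sin φ = -0.870639, cos φ = 0.491922, sin λ = -0.452341, cos λ = 0.891845.
East component: ΔE = −sin λ·ΔX + cos λ·ΔY = −(-0.452341)(102) + (0.891845)(125) = 157.62 m.
1° of latitude spans 3600 × 30.92 = 111312 m; at latitude φ, 1° of longitude spans that × cos φ = 54756.8 m, so Δλ = 157.62 / 54756.8 × 3600 = 10.363″.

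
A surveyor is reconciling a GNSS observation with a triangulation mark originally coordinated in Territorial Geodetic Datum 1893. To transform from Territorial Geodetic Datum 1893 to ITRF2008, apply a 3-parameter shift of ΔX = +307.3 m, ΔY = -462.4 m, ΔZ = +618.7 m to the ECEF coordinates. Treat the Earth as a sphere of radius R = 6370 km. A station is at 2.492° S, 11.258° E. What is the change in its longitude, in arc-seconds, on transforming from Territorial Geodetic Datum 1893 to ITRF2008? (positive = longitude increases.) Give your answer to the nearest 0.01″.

Δλ = -16.64″

sin φ = -0.043480, cos φ = 0.999054, sin λ = 0.195227, cos λ = 0.980758.
East component: ΔE = −sin λ·ΔX + cos λ·ΔY = −(0.195227)(307.3) + (0.980758)(-462.4) = -513.50 m.
1° of latitude spans πR/180 = 111177 m; at latitude φ, 1° of longitude spans that × cos φ = 111072.3 m, so Δλ = -513.50 / 111072.3 × 3600 = -16.643″.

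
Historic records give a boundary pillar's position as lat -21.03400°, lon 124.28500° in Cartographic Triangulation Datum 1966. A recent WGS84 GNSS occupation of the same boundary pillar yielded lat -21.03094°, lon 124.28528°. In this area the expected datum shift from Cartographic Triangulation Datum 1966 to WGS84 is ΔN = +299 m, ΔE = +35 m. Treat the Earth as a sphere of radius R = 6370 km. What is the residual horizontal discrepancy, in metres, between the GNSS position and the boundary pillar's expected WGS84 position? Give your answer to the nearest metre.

Observed coordinate differences: Δφ = +0.00306°, Δλ = +0.00028°.
Converting to metres (1° lat = 111177 m, cos φ = 0.933368): observed ΔN = 340.2 m, observed ΔE = 29.1 m.
Subtracting the expected shift leaves a residual of 340.2 − (299) = 41.2 m north and 29.1 − (35) = -5.9 m east.
Residual distance = √(41.2² + (-5.9)²) = 41.6 m.

42 m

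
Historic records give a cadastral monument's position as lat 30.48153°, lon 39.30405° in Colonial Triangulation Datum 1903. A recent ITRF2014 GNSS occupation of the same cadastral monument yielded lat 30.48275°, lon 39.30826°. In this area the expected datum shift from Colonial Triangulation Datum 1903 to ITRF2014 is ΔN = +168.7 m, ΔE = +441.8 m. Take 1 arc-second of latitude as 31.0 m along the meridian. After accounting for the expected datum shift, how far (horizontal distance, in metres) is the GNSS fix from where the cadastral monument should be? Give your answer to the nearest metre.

49 m

Observed coordinate differences: Δφ = +0.00122°, Δλ = +0.00421°.
Converting to metres (1° lat = 111600 m, cos φ = 0.861793): observed ΔN = 136.2 m, observed ΔE = 404.9 m.
Subtracting the expected shift leaves a residual of 136.2 − (168.7) = -32.5 m north and 404.9 − (441.8) = -36.9 m east.
Residual distance = √((-32.5)² + (-36.9)²) = 49.2 m.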